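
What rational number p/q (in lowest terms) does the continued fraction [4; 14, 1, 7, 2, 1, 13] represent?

20698/5089

Start with 13.
1 + 1/(13/1) = 1 + 1/13 = 14/13
2 + 1/(14/13) = 2 + 13/14 = 41/14
7 + 1/(41/14) = 7 + 14/41 = 301/41
1 + 1/(301/41) = 1 + 41/301 = 342/301
14 + 1/(342/301) = 14 + 301/342 = 5089/342
4 + 1/(5089/342) = 4 + 342/5089 = 20698/5089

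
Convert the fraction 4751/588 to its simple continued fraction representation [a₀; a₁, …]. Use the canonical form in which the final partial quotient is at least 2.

Repeatedly divide and take the remainder:
4751 = 8·588 + 47, so a_0 = 8
588 = 12·47 + 24, so a_1 = 12
47 = 1·24 + 23, so a_2 = 1
24 = 1·23 + 1, so a_3 = 1
23 = 23·1 + 0, so a_4 = 23

[8; 12, 1, 1, 23]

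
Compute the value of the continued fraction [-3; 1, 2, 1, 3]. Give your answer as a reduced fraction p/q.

-34/15

Build up convergents one term at a time:
a_0 = -3: -3/1
a_1 = 1: -2/1
a_2 = 2: -7/3
a_3 = 1: -9/4
a_4 = 3: -34/15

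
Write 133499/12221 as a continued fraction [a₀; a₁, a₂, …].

133499 ÷ 12221 → quotient 10, remainder 11289
12221 ÷ 11289 → quotient 1, remainder 932
11289 ÷ 932 → quotient 12, remainder 105
932 ÷ 105 → quotient 8, remainder 92
105 ÷ 92 → quotient 1, remainder 13
92 ÷ 13 → quotient 7, remainder 1
13 ÷ 1 → quotient 13, remainder 0

[10; 1, 12, 8, 1, 7, 13]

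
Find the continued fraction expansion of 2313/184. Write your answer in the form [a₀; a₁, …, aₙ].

[12; 1, 1, 3, 26]

2313 ÷ 184 → quotient 12, remainder 105
184 ÷ 105 → quotient 1, remainder 79
105 ÷ 79 → quotient 1, remainder 26
79 ÷ 26 → quotient 3, remainder 1
26 ÷ 1 → quotient 26, remainder 0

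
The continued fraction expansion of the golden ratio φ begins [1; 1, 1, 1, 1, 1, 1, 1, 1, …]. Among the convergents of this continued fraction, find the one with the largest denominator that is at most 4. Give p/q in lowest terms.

a_0 = 1: 1/1  (≤ bound)
a_1 = 1: 2/1  (≤ bound)
a_2 = 1: 3/2  (≤ bound)
a_3 = 1: 5/3  (≤ bound)
a_4 = 1: 8/5  (> 4, stop)

5/3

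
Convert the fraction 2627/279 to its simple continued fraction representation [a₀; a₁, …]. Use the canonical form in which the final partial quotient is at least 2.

[9; 2, 2, 2, 7, 3]

2627 = 9·279 + 116, so a_0 = 9
279 = 2·116 + 47, so a_1 = 2
116 = 2·47 + 22, so a_2 = 2
47 = 2·22 + 3, so a_3 = 2
22 = 7·3 + 1, so a_4 = 7
3 = 3·1 + 0, so a_5 = 3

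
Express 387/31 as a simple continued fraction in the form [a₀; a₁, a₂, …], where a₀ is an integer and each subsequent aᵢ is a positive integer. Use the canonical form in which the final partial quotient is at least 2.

387 = 12·31 + 15, so a_0 = 12
31 = 2·15 + 1, so a_1 = 2
15 = 15·1 + 0, so a_2 = 15

[12; 2, 15]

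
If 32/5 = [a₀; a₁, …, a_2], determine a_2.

2

⌊32/5⌋ = 6, remainder 2
⌊5/2⌋ = 2, remainder 1
⌊2/1⌋ = 2, remainder 0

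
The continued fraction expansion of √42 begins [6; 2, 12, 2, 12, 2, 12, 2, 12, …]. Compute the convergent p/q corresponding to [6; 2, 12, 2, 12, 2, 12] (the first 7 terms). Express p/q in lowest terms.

109194/16849

a_0 = 6: 6/1
a_1 = 2: 13/2
a_2 = 12: 162/25
a_3 = 2: 337/52
a_4 = 12: 4206/649
a_5 = 2: 8749/1350
a_6 = 12: 109194/16849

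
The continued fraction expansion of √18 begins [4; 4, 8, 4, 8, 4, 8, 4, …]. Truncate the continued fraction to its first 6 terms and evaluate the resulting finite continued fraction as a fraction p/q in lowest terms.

Use the convergent recurrence hₖ = aₖ·hₖ₋₁ + hₖ₋₂ (and likewise for the denominators kₖ):
a_0 = 4: 4/1
a_1 = 4: 17/4
a_2 = 8: 140/33
a_3 = 4: 577/136
a_4 = 8: 4756/1121
a_5 = 4: 19601/4620

19601/4620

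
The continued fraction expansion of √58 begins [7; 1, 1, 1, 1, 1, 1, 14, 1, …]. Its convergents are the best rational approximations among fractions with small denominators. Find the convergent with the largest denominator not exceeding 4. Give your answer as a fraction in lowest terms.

23/3

a_0 = 7: 7/1  (≤ bound)
a_1 = 1: 8/1  (≤ bound)
a_2 = 1: 15/2  (≤ bound)
a_3 = 1: 23/3  (≤ bound)
a_4 = 1: 38/5  (> 4, stop)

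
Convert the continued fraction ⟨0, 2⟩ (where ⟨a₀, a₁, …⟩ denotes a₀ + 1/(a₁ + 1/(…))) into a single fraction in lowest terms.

1/2

Start with 2.
0 + 1/(2/1) = 0 + 1/2 = 1/2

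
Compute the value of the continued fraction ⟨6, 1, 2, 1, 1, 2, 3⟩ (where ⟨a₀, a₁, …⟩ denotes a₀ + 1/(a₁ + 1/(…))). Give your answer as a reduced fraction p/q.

Collapse the nested fraction from the inside out:
Start with 3.
2 + 1/(3/1) = 2 + 1/3 = 7/3
1 + 1/(7/3) = 1 + 3/7 = 10/7
1 + 1/(10/7) = 1 + 7/10 = 17/10
2 + 1/(17/10) = 2 + 10/17 = 44/17
1 + 1/(44/17) = 1 + 17/44 = 61/44
6 + 1/(61/44) = 6 + 44/61 = 410/61

410/61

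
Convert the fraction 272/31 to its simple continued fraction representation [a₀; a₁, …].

[8; 1, 3, 2, 3]

Repeatedly divide and take the remainder:
272 = 8·31 + 24, so a_0 = 8
31 = 1·24 + 7, so a_1 = 1
24 = 3·7 + 3, so a_2 = 3
7 = 2·3 + 1, so a_3 = 2
3 = 3·1 + 0, so a_4 = 3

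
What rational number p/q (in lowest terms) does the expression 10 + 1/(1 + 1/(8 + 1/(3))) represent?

Start with 3.
8 + 1/(3/1) = 8 + 1/3 = 25/3
1 + 1/(25/3) = 1 + 3/25 = 28/25
10 + 1/(28/25) = 10 + 25/28 = 305/28

305/28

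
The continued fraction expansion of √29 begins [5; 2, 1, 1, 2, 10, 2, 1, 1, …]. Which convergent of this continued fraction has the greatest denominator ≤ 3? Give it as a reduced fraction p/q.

List convergents until the denominator exceeds the bound:
a_0 = 5: 5/1  (≤ bound)
a_1 = 2: 11/2  (≤ bound)
a_2 = 1: 16/3  (≤ bound)
a_3 = 1: 27/5  (> 3, stop)

16/3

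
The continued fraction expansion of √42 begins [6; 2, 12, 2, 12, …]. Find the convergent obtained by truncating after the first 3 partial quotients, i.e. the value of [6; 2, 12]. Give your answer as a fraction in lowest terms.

Compute successive convergents:
a_0 = 6: 6/1
a_1 = 2: 13/2
a_2 = 12: 162/25

162/25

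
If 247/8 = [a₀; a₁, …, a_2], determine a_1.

Repeatedly divide and take the remainder:
247 = 30·8 + 7, so a_0 = 30
8 = 1·7 + 1, so a_1 = 1

1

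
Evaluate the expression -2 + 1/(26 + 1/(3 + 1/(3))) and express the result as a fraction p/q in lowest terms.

-516/263

Start with 3.
3 + 1/(3/1) = 3 + 1/3 = 10/3
26 + 1/(10/3) = 26 + 3/10 = 263/10
-2 + 1/(263/10) = -2 + 10/263 = -516/263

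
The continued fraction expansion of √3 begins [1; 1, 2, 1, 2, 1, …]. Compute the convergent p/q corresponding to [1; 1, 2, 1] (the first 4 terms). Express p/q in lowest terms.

7/4

a_0 = 1: 1/1
a_1 = 1: 2/1
a_2 = 2: 5/3
a_3 = 1: 7/4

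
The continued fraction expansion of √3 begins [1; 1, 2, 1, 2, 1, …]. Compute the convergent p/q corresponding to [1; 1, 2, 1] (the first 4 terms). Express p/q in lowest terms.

Start with 1.
2 + 1/(1/1) = 2 + 1/1 = 3/1
1 + 1/(3/1) = 1 + 1/3 = 4/3
1 + 1/(4/3) = 1 + 3/4 = 7/4

7/4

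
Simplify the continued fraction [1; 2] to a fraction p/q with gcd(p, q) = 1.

3/2

Start with 2.
1 + 1/(2/1) = 1 + 1/2 = 3/2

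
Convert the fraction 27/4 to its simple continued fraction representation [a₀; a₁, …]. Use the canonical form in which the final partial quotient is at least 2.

27 ÷ 4 → quotient 6, remainder 3
4 ÷ 3 → quotient 1, remainder 1
3 ÷ 1 → quotient 3, remainder 0

[6; 1, 3]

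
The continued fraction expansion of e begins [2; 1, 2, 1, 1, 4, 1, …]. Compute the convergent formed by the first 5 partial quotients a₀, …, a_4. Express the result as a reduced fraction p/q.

a_0 = 2: 2/1
a_1 = 1: 3/1
a_2 = 2: 8/3
a_3 = 1: 11/4
a_4 = 1: 19/7

19/7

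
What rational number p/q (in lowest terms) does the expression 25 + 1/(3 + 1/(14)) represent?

Compute successive convergents:
a_0 = 25: 25/1
a_1 = 3: 76/3
a_2 = 14: 1089/43

1089/43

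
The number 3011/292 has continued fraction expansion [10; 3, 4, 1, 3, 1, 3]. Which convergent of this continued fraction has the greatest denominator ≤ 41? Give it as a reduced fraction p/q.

a_0 = 10: 10/1  (≤ bound)
a_1 = 3: 31/3  (≤ bound)
a_2 = 4: 134/13  (≤ bound)
a_3 = 1: 165/16  (≤ bound)
a_4 = 3: 629/61  (> 41, stop)

165/16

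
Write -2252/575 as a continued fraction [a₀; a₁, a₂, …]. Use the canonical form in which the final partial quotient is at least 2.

[-4; 11, 1, 47]

-2252 ÷ 575 → quotient -4, remainder 48
575 ÷ 48 → quotient 11, remainder 47
48 ÷ 47 → quotient 1, remainder 1
47 ÷ 1 → quotient 47, remainder 0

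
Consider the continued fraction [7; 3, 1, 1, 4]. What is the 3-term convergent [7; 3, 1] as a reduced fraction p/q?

29/4

Work from the innermost term outward:
Start with 1.
3 + 1/(1/1) = 3 + 1/1 = 4/1
7 + 1/(4/1) = 7 + 1/4 = 29/4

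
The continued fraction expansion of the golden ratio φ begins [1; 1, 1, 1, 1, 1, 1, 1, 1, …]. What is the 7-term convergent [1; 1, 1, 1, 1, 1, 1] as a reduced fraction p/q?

21/13

Start with 1.
1 + 1/(1/1) = 1 + 1/1 = 2/1
1 + 1/(2/1) = 1 + 1/2 = 3/2
1 + 1/(3/2) = 1 + 2/3 = 5/3
1 + 1/(5/3) = 1 + 3/5 = 8/5
1 + 1/(8/5) = 1 + 5/8 = 13/8
1 + 1/(13/8) = 1 + 8/13 = 21/13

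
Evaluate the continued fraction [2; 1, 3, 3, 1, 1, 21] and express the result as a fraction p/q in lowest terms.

Compute successive convergents:
a_0 = 2: 2/1
a_1 = 1: 3/1
a_2 = 3: 11/4
a_3 = 3: 36/13
a_4 = 1: 47/17
a_5 = 1: 83/30
a_6 = 21: 1790/647

1790/647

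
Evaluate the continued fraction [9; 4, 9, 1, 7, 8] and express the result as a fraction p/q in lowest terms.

Work from the innermost term outward:
Start with 8.
7 + 1/(8/1) = 7 + 1/8 = 57/8
1 + 1/(57/8) = 1 + 8/57 = 65/57
9 + 1/(65/57) = 9 + 57/65 = 642/65
4 + 1/(642/65) = 4 + 65/642 = 2633/642
9 + 1/(2633/642) = 9 + 642/2633 = 24339/2633

24339/2633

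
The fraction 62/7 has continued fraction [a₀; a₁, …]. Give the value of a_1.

1

⌊62/7⌋ = 8, remainder 6
⌊7/6⌋ = 1, remainder 1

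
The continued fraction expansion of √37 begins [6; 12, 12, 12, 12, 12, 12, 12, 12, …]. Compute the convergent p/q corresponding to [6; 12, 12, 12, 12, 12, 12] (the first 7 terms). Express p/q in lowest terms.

a_0 = 6: 6/1
a_1 = 12: 73/12
a_2 = 12: 882/145
a_3 = 12: 10657/1752
a_4 = 12: 128766/21169
a_5 = 12: 1555849/255780
a_6 = 12: 18798954/3090529

18798954/3090529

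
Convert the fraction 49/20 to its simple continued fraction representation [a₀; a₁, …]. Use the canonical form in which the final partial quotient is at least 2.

Run the Euclidean algorithm, recording each quotient:
49 ÷ 20 → quotient 2, remainder 9
20 ÷ 9 → quotient 2, remainder 2
9 ÷ 2 → quotient 4, remainder 1
2 ÷ 1 → quotient 2, remainder 0

[2; 2, 4, 2]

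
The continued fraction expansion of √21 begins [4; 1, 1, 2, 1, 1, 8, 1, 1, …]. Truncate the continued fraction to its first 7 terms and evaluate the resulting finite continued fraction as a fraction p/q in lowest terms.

472/103

a_0 = 4: 4/1
a_1 = 1: 5/1
a_2 = 1: 9/2
a_3 = 2: 23/5
a_4 = 1: 32/7
a_5 = 1: 55/12
a_6 = 8: 472/103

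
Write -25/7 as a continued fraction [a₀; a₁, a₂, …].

[-4; 2, 3]

-25 = -4·7 + 3, so a_0 = -4
7 = 2·3 + 1, so a_1 = 2
3 = 3·1 + 0, so a_2 = 3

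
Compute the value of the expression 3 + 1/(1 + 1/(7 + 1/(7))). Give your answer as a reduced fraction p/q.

Start with 7.
7 + 1/(7/1) = 7 + 1/7 = 50/7
1 + 1/(50/7) = 1 + 7/50 = 57/50
3 + 1/(57/50) = 3 + 50/57 = 221/57

221/57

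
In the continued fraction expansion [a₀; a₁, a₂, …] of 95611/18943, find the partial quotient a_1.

21

Run the Euclidean algorithm, recording each quotient:
⌊95611/18943⌋ = 5, remainder 896
⌊18943/896⌋ = 21, remainder 127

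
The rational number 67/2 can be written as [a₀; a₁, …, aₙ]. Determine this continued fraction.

67 = 33·2 + 1, so a_0 = 33
2 = 2·1 + 0, so a_1 = 2

[33; 2]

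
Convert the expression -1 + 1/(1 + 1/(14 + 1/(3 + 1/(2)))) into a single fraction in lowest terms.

Use the convergent recurrence hₖ = aₖ·hₖ₋₁ + hₖ₋₂ (and likewise for the denominators kₖ):
a_0 = -1: -1/1
a_1 = 1: 0/1
a_2 = 14: -1/15
a_3 = 3: -3/46
a_4 = 2: -7/107

-7/107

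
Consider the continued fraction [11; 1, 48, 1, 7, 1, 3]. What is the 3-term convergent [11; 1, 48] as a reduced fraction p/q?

Start with 48.
1 + 1/(48/1) = 1 + 1/48 = 49/48
11 + 1/(49/48) = 11 + 48/49 = 587/49

587/49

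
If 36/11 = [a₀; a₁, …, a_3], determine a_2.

Apply division with remainder until the remainder is 0:
36 = 3·11 + 3, so a_0 = 3
11 = 3·3 + 2, so a_1 = 3
3 = 1·2 + 1, so a_2 = 1

1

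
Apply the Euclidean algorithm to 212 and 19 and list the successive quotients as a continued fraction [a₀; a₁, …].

Apply division with remainder until the remainder is 0:
⌊212/19⌋ = 11, remainder 3
⌊19/3⌋ = 6, remainder 1
⌊3/1⌋ = 3, remainder 0

[11; 6, 3]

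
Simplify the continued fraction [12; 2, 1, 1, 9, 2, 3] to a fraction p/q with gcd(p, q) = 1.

Start with 3.
2 + 1/(3/1) = 2 + 1/3 = 7/3
9 + 1/(7/3) = 9 + 3/7 = 66/7
1 + 1/(66/7) = 1 + 7/66 = 73/66
1 + 1/(73/66) = 1 + 66/73 = 139/73
2 + 1/(139/73) = 2 + 73/139 = 351/139
12 + 1/(351/139) = 12 + 139/351 = 4351/351

4351/351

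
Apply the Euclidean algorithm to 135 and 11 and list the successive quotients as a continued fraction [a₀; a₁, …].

⌊135/11⌋ = 12, remainder 3
⌊11/3⌋ = 3, remainder 2
⌊3/2⌋ = 1, remainder 1
⌊2/1⌋ = 2, remainder 0

[12; 3, 1, 2]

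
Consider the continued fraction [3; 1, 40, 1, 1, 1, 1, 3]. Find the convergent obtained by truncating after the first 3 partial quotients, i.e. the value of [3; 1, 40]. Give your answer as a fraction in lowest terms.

163/41

Work from the innermost term outward:
Start with 40.
1 + 1/(40/1) = 1 + 1/40 = 41/40
3 + 1/(41/40) = 3 + 40/41 = 163/41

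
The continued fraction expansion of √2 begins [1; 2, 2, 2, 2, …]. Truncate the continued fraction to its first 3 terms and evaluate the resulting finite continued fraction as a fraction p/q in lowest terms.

7/5

Start with 2.
2 + 1/(2/1) = 2 + 1/2 = 5/2
1 + 1/(5/2) = 1 + 2/5 = 7/5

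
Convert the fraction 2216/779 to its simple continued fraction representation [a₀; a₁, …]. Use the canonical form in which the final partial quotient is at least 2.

[2; 1, 5, 2, 3, 1, 1, 7]

Repeatedly divide and take the remainder:
2216 ÷ 779 → quotient 2, remainder 658
779 ÷ 658 → quotient 1, remainder 121
658 ÷ 121 → quotient 5, remainder 53
121 ÷ 53 → quotient 2, remainder 15
53 ÷ 15 → quotient 3, remainder 8
15 ÷ 8 → quotient 1, remainder 7
8 ÷ 7 → quotient 1, remainder 1
7 ÷ 1 → quotient 7, remainder 0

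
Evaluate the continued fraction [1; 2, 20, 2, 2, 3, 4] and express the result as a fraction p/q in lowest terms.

4543/3053

Collapse the nested fraction from the inside out:
Start with 4.
3 + 1/(4/1) = 3 + 1/4 = 13/4
2 + 1/(13/4) = 2 + 4/13 = 30/13
2 + 1/(30/13) = 2 + 13/30 = 73/30
20 + 1/(73/30) = 20 + 30/73 = 1490/73
2 + 1/(1490/73) = 2 + 73/1490 = 3053/1490
1 + 1/(3053/1490) = 1 + 1490/3053 = 4543/3053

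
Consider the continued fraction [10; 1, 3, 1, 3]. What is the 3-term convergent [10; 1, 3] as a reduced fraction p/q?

Collapse the nested fraction from the inside out:
Start with 3.
1 + 1/(3/1) = 1 + 1/3 = 4/3
10 + 1/(4/3) = 10 + 3/4 = 43/4

43/4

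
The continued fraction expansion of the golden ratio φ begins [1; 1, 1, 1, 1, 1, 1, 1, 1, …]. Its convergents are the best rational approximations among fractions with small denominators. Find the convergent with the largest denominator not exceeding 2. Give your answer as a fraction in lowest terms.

3/2

a_0 = 1: 1/1  (≤ bound)
a_1 = 1: 2/1  (≤ bound)
a_2 = 1: 3/2  (≤ bound)
a_3 = 1: 5/3  (> 2, stop)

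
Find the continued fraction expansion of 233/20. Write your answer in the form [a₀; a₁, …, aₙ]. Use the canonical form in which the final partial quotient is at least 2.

[11; 1, 1, 1, 6]

233 = 11·20 + 13, so a_0 = 11
20 = 1·13 + 7, so a_1 = 1
13 = 1·7 + 6, so a_2 = 1
7 = 1·6 + 1, so a_3 = 1
6 = 6·1 + 0, so a_4 = 6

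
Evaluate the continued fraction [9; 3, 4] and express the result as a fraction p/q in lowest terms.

121/13

a_0 = 9: 9/1
a_1 = 3: 28/3
a_2 = 4: 121/13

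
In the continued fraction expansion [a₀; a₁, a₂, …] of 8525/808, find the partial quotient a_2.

Apply division with remainder until the remainder is 0:
8525 ÷ 808 → quotient 10, remainder 445
808 ÷ 445 → quotient 1, remainder 363
445 ÷ 363 → quotient 1, remainder 82

1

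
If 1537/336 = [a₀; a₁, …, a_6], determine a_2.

1

1537 = 4·336 + 193, so a_0 = 4
336 = 1·193 + 143, so a_1 = 1
193 = 1·143 + 50, so a_2 = 1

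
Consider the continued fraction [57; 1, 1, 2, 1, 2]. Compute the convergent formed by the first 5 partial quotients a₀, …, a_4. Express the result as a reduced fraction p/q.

Start with 1.
2 + 1/(1/1) = 2 + 1/1 = 3/1
1 + 1/(3/1) = 1 + 1/3 = 4/3
1 + 1/(4/3) = 1 + 3/4 = 7/4
57 + 1/(7/4) = 57 + 4/7 = 403/7

403/7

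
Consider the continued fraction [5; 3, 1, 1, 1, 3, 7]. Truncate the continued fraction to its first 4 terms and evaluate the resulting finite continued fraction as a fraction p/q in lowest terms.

a_0 = 5: 5/1
a_1 = 3: 16/3
a_2 = 1: 21/4
a_3 = 1: 37/7

37/7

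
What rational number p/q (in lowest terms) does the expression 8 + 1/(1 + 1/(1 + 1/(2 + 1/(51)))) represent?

Compute successive convergents:
a_0 = 8: 8/1
a_1 = 1: 9/1
a_2 = 1: 17/2
a_3 = 2: 43/5
a_4 = 51: 2210/257

2210/257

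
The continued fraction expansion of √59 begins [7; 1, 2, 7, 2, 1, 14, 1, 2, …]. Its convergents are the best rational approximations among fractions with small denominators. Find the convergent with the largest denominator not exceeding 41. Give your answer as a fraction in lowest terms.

List convergents until the denominator exceeds the bound:
a_0 = 7: 7/1  (≤ bound)
a_1 = 1: 8/1  (≤ bound)
a_2 = 2: 23/3  (≤ bound)
a_3 = 7: 169/22  (≤ bound)
a_4 = 2: 361/47  (> 41, stop)

169/22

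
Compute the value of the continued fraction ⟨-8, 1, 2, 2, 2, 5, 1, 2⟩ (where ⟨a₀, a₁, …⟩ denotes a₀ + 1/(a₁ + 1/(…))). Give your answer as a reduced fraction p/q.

a_0 = -8: -8/1
a_1 = 1: -7/1
a_2 = 2: -22/3
a_3 = 2: -51/7
a_4 = 2: -124/17
a_5 = 5: -671/92
a_6 = 1: -795/109
a_7 = 2: -2261/310

-2261/310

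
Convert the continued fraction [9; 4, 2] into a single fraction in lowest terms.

a_0 = 9: 9/1
a_1 = 4: 37/4
a_2 = 2: 83/9

83/9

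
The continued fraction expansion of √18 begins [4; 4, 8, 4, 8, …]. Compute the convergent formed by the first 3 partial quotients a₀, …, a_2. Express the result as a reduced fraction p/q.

140/33

a_0 = 4: 4/1
a_1 = 4: 17/4
a_2 = 8: 140/33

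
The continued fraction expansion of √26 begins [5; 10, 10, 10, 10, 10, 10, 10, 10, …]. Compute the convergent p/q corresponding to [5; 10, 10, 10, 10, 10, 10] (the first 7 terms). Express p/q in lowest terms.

5357035/1050601

a_0 = 5: 5/1
a_1 = 10: 51/10
a_2 = 10: 515/101
a_3 = 10: 5201/1020
a_4 = 10: 52525/10301
a_5 = 10: 530451/104030
a_6 = 10: 5357035/1050601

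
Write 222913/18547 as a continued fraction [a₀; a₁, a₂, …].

Apply division with remainder until the remainder is 0:
222913 ÷ 18547 → quotient 12, remainder 349
18547 ÷ 349 → quotient 53, remainder 50
349 ÷ 50 → quotient 6, remainder 49
50 ÷ 49 → quotient 1, remainder 1
49 ÷ 1 → quotient 49, remainder 0

[12; 53, 6, 1, 49]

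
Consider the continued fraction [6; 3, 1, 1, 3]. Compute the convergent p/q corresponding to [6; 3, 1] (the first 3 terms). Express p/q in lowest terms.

Start with 1.
3 + 1/(1/1) = 3 + 1/1 = 4/1
6 + 1/(4/1) = 6 + 1/4 = 25/4

25/4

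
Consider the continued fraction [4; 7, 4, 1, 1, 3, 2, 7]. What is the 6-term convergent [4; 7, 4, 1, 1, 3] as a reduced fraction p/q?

956/231

a_0 = 4: 4/1
a_1 = 7: 29/7
a_2 = 4: 120/29
a_3 = 1: 149/36
a_4 = 1: 269/65
a_5 = 3: 956/231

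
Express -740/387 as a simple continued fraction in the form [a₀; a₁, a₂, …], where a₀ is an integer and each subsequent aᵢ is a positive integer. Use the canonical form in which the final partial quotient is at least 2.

Repeatedly divide and take the remainder:
⌊-740/387⌋ = -2, remainder 34
⌊387/34⌋ = 11, remainder 13
⌊34/13⌋ = 2, remainder 8
⌊13/8⌋ = 1, remainder 5
⌊8/5⌋ = 1, remainder 3
⌊5/3⌋ = 1, remainder 2
⌊3/2⌋ = 1, remainder 1
⌊2/1⌋ = 2, remainder 0

[-2; 11, 2, 1, 1, 1, 1, 2]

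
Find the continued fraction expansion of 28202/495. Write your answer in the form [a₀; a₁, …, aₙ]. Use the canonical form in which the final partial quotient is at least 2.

[56; 1, 37, 13]

28202 = 56·495 + 482, so a_0 = 56
495 = 1·482 + 13, so a_1 = 1
482 = 37·13 + 1, so a_2 = 37
13 = 13·1 + 0, so a_3 = 13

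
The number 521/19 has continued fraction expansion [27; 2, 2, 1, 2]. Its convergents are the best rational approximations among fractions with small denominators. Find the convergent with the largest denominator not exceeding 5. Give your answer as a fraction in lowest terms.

a_0 = 27: 27/1  (≤ bound)
a_1 = 2: 55/2  (≤ bound)
a_2 = 2: 137/5  (≤ bound)
a_3 = 1: 192/7  (> 5, stop)

137/5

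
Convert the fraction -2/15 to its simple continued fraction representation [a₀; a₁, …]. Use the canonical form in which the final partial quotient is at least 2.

Repeatedly divide and take the remainder:
⌊-2/15⌋ = -1, remainder 13
⌊15/13⌋ = 1, remainder 2
⌊13/2⌋ = 6, remainder 1
⌊2/1⌋ = 2, remainder 0

[-1; 1, 6, 2]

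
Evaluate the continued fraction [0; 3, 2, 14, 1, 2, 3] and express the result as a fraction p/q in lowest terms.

304/1059

a_0 = 0: 0/1
a_1 = 3: 1/3
a_2 = 2: 2/7
a_3 = 14: 29/101
a_4 = 1: 31/108
a_5 = 2: 91/317
a_6 = 3: 304/1059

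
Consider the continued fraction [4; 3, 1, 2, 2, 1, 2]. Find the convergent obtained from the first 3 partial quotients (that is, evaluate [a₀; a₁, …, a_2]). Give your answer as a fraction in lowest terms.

17/4

Use the convergent recurrence hₖ = aₖ·hₖ₋₁ + hₖ₋₂ (and likewise for the denominators kₖ):
a_0 = 4: 4/1
a_1 = 3: 13/3
a_2 = 1: 17/4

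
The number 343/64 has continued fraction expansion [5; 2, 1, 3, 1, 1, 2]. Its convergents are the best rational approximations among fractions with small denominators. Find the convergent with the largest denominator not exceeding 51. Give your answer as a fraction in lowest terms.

134/25

List convergents until the denominator exceeds the bound:
a_0 = 5: 5/1  (≤ bound)
a_1 = 2: 11/2  (≤ bound)
a_2 = 1: 16/3  (≤ bound)
a_3 = 3: 59/11  (≤ bound)
a_4 = 1: 75/14  (≤ bound)
a_5 = 1: 134/25  (≤ bound)
a_6 = 2: 343/64  (> 51, stop)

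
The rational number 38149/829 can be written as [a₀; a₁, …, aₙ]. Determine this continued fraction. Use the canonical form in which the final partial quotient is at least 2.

[46; 55, 3, 1, 3]

Run the Euclidean algorithm, recording each quotient:
38149 ÷ 829 → quotient 46, remainder 15
829 ÷ 15 → quotient 55, remainder 4
15 ÷ 4 → quotient 3, remainder 3
4 ÷ 3 → quotient 1, remainder 1
3 ÷ 1 → quotient 3, remainder 0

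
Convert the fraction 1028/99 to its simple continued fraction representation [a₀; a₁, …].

1028 = 10·99 + 38, so a_0 = 10
99 = 2·38 + 23, so a_1 = 2
38 = 1·23 + 15, so a_2 = 1
23 = 1·15 + 8, so a_3 = 1
15 = 1·8 + 7, so a_4 = 1
8 = 1·7 + 1, so a_5 = 1
7 = 7·1 + 0, so a_6 = 7

[10; 2, 1, 1, 1, 1, 7]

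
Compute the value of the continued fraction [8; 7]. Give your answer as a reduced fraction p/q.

Build up convergents one term at a time:
a_0 = 8: 8/1
a_1 = 7: 57/7

57/7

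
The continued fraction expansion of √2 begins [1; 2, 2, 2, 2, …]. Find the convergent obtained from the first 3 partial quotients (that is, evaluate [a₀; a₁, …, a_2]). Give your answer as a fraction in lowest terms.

a_0 = 1: 1/1
a_1 = 2: 3/2
a_2 = 2: 7/5

7/5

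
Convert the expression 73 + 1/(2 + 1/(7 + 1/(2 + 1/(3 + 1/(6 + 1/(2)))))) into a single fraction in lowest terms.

110717/1507

Collapse the nested fraction from the inside out:
Start with 2.
6 + 1/(2/1) = 6 + 1/2 = 13/2
3 + 1/(13/2) = 3 + 2/13 = 41/13
2 + 1/(41/13) = 2 + 13/41 = 95/41
7 + 1/(95/41) = 7 + 41/95 = 706/95
2 + 1/(706/95) = 2 + 95/706 = 1507/706
73 + 1/(1507/706) = 73 + 706/1507 = 110717/1507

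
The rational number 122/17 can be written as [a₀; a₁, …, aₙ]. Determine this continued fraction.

⌊122/17⌋ = 7, remainder 3
⌊17/3⌋ = 5, remainder 2
⌊3/2⌋ = 1, remainder 1
⌊2/1⌋ = 2, remainder 0

[7; 5, 1, 2]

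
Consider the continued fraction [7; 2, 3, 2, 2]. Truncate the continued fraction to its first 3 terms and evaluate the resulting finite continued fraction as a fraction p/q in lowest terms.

52/7

Compute successive convergents:
a_0 = 7: 7/1
a_1 = 2: 15/2
a_2 = 3: 52/7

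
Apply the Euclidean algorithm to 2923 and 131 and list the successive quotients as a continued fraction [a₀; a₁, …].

⌊2923/131⌋ = 22, remainder 41
⌊131/41⌋ = 3, remainder 8
⌊41/8⌋ = 5, remainder 1
⌊8/1⌋ = 8, remainder 0

[22; 3, 5, 8]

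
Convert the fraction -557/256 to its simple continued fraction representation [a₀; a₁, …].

Repeatedly divide and take the remainder:
-557 ÷ 256 → quotient -3, remainder 211
256 ÷ 211 → quotient 1, remainder 45
211 ÷ 45 → quotient 4, remainder 31
45 ÷ 31 → quotient 1, remainder 14
31 ÷ 14 → quotient 2, remainder 3
14 ÷ 3 → quotient 4, remainder 2
3 ÷ 2 → quotient 1, remainder 1
2 ÷ 1 → quotient 2, remainder 0

[-3; 1, 4, 1, 2, 4, 1, 2]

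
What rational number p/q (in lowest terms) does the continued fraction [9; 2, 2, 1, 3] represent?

245/26

Collapse the nested fraction from the inside out:
Start with 3.
1 + 1/(3/1) = 1 + 1/3 = 4/3
2 + 1/(4/3) = 2 + 3/4 = 11/4
2 + 1/(11/4) = 2 + 4/11 = 26/11
9 + 1/(26/11) = 9 + 11/26 = 245/26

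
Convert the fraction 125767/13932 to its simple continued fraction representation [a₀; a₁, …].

[9; 36, 1, 3, 6, 15]

⌊125767/13932⌋ = 9, remainder 379
⌊13932/379⌋ = 36, remainder 288
⌊379/288⌋ = 1, remainder 91
⌊288/91⌋ = 3, remainder 15
⌊91/15⌋ = 6, remainder 1
⌊15/1⌋ = 15, remainder 0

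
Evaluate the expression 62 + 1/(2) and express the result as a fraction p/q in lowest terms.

125/2

a_0 = 62: 62/1
a_1 = 2: 125/2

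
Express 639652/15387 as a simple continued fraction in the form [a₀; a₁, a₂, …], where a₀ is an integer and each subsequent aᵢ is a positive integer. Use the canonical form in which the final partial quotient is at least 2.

639652 = 41·15387 + 8785, so a_0 = 41
15387 = 1·8785 + 6602, so a_1 = 1
8785 = 1·6602 + 2183, so a_2 = 1
6602 = 3·2183 + 53, so a_3 = 3
2183 = 41·53 + 10, so a_4 = 41
53 = 5·10 + 3, so a_5 = 5
10 = 3·3 + 1, so a_6 = 3
3 = 3·1 + 0, so a_7 = 3

[41; 1, 1, 3, 41, 5, 3, 3]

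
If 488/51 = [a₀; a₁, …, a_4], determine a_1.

Run the Euclidean algorithm, recording each quotient:
⌊488/51⌋ = 9, remainder 29
⌊51/29⌋ = 1, remainder 22

1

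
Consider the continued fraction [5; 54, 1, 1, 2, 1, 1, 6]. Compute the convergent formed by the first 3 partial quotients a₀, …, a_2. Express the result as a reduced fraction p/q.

276/55

Start with 1.
54 + 1/(1/1) = 54 + 1/1 = 55/1
5 + 1/(55/1) = 5 + 1/55 = 276/55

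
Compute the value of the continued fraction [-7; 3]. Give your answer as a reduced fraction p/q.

-20/3

a_0 = -7: -7/1
a_1 = 3: -20/3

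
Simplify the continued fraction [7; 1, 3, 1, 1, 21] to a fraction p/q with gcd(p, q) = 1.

Start with 21.
1 + 1/(21/1) = 1 + 1/21 = 22/21
1 + 1/(22/21) = 1 + 21/22 = 43/22
3 + 1/(43/22) = 3 + 22/43 = 151/43
1 + 1/(151/43) = 1 + 43/151 = 194/151
7 + 1/(194/151) = 7 + 151/194 = 1509/194

1509/194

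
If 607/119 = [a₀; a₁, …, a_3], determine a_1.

Repeatedly divide and take the remainder:
⌊607/119⌋ = 5, remainder 12
⌊119/12⌋ = 9, remainder 11

9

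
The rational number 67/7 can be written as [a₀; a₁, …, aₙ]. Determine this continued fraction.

Repeatedly divide and take the remainder:
67 = 9·7 + 4, so a_0 = 9
7 = 1·4 + 3, so a_1 = 1
4 = 1·3 + 1, so a_2 = 1
3 = 3·1 + 0, so a_3 = 3

[9; 1, 1, 3]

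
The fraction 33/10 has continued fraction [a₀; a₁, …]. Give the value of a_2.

3

33 = 3·10 + 3, so a_0 = 3
10 = 3·3 + 1, so a_1 = 3
3 = 3·1 + 0, so a_2 = 3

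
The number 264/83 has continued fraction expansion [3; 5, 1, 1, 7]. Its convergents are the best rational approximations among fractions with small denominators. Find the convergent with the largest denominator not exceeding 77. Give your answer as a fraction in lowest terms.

a_0 = 3: 3/1  (≤ bound)
a_1 = 5: 16/5  (≤ bound)
a_2 = 1: 19/6  (≤ bound)
a_3 = 1: 35/11  (≤ bound)
a_4 = 7: 264/83  (> 77, stop)

35/11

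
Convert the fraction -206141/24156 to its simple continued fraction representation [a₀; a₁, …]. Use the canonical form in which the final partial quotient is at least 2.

-206141 ÷ 24156 → quotient -9, remainder 11263
24156 ÷ 11263 → quotient 2, remainder 1630
11263 ÷ 1630 → quotient 6, remainder 1483
1630 ÷ 1483 → quotient 1, remainder 147
1483 ÷ 147 → quotient 10, remainder 13
147 ÷ 13 → quotient 11, remainder 4
13 ÷ 4 → quotient 3, remainder 1
4 ÷ 1 → quotient 4, remainder 0

[-9; 2, 6, 1, 10, 11, 3, 4]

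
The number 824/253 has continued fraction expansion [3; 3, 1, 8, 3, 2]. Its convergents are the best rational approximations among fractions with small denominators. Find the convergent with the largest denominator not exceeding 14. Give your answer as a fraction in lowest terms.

List convergents until the denominator exceeds the bound:
a_0 = 3: 3/1  (≤ bound)
a_1 = 3: 10/3  (≤ bound)
a_2 = 1: 13/4  (≤ bound)
a_3 = 8: 114/35  (> 14, stop)

13/4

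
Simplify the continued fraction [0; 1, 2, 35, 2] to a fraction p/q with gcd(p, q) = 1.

144/215

a_0 = 0: 0/1
a_1 = 1: 1/1
a_2 = 2: 2/3
a_3 = 35: 71/106
a_4 = 2: 144/215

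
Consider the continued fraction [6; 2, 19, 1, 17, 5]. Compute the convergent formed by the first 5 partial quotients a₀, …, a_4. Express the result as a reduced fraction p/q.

4775/736

Compute successive convergents:
a_0 = 6: 6/1
a_1 = 2: 13/2
a_2 = 19: 253/39
a_3 = 1: 266/41
a_4 = 17: 4775/736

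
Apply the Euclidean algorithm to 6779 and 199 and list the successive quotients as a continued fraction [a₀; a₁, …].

[34; 15, 3, 4]

Repeatedly divide and take the remainder:
6779 ÷ 199 → quotient 34, remainder 13
199 ÷ 13 → quotient 15, remainder 4
13 ÷ 4 → quotient 3, remainder 1
4 ÷ 1 → quotient 4, remainder 0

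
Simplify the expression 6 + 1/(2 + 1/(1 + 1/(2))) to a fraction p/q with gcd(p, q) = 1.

51/8

a_0 = 6: 6/1
a_1 = 2: 13/2
a_2 = 1: 19/3
a_3 = 2: 51/8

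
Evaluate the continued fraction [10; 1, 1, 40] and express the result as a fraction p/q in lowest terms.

Collapse the nested fraction from the inside out:
Start with 40.
1 + 1/(40/1) = 1 + 1/40 = 41/40
1 + 1/(41/40) = 1 + 40/41 = 81/41
10 + 1/(81/41) = 10 + 41/81 = 851/81

851/81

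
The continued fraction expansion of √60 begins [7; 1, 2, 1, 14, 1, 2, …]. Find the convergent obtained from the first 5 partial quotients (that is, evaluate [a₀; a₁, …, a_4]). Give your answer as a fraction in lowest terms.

457/59

Start with 14.
1 + 1/(14/1) = 1 + 1/14 = 15/14
2 + 1/(15/14) = 2 + 14/15 = 44/15
1 + 1/(44/15) = 1 + 15/44 = 59/44
7 + 1/(59/44) = 7 + 44/59 = 457/59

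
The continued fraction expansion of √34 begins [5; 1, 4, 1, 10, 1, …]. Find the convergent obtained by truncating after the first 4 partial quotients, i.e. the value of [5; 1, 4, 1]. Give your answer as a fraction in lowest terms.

a_0 = 5: 5/1
a_1 = 1: 6/1
a_2 = 4: 29/5
a_3 = 1: 35/6

35/6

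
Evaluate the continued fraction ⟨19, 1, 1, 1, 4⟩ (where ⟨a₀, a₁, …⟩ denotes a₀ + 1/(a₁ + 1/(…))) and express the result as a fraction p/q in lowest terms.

a_0 = 19: 19/1
a_1 = 1: 20/1
a_2 = 1: 39/2
a_3 = 1: 59/3
a_4 = 4: 275/14

275/14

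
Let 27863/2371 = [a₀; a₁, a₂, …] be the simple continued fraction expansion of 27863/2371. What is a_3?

39

Repeatedly divide and take the remainder:
27863 = 11·2371 + 1782, so a_0 = 11
2371 = 1·1782 + 589, so a_1 = 1
1782 = 3·589 + 15, so a_2 = 3
589 = 39·15 + 4, so a_3 = 39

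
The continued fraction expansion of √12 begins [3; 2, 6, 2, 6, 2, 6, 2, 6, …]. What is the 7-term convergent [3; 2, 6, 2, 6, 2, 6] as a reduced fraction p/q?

8733/2521

Build up convergents one term at a time:
a_0 = 3: 3/1
a_1 = 2: 7/2
a_2 = 6: 45/13
a_3 = 2: 97/28
a_4 = 6: 627/181
a_5 = 2: 1351/390
a_6 = 6: 8733/2521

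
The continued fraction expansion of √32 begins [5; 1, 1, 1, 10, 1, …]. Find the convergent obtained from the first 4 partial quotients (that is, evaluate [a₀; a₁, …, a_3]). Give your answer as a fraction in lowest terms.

Starting at the tail and folding back:
Start with 1.
1 + 1/(1/1) = 1 + 1/1 = 2/1
1 + 1/(2/1) = 1 + 1/2 = 3/2
5 + 1/(3/2) = 5 + 2/3 = 17/3

17/3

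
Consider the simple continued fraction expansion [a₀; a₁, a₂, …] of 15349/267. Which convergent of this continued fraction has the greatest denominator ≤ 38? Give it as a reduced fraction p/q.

2127/37

List convergents until the denominator exceeds the bound:
a_0 = 57: 57/1  (≤ bound)
a_1 = 2: 115/2  (≤ bound)
a_2 = 18: 2127/37  (≤ bound)
a_3 = 1: 2242/39  (> 38, stop)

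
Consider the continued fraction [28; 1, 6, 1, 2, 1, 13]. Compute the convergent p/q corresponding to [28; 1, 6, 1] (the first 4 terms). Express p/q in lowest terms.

231/8

Starting at the tail and folding back:
Start with 1.
6 + 1/(1/1) = 6 + 1/1 = 7/1
1 + 1/(7/1) = 1 + 1/7 = 8/7
28 + 1/(8/7) = 28 + 7/8 = 231/8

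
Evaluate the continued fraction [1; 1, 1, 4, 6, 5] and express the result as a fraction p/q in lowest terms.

a_0 = 1: 1/1
a_1 = 1: 2/1
a_2 = 1: 3/2
a_3 = 4: 14/9
a_4 = 6: 87/56
a_5 = 5: 449/289

449/289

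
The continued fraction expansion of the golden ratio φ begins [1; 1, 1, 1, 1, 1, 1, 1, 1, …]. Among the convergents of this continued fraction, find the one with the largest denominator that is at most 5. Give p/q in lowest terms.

List convergents until the denominator exceeds the bound:
a_0 = 1: 1/1  (≤ bound)
a_1 = 1: 2/1  (≤ bound)
a_2 = 1: 3/2  (≤ bound)
a_3 = 1: 5/3  (≤ bound)
a_4 = 1: 8/5  (≤ bound)
a_5 = 1: 13/8  (> 5, stop)

8/5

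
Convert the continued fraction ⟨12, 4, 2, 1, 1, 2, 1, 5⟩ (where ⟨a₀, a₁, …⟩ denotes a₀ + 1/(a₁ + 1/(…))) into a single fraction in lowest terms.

a_0 = 12: 12/1
a_1 = 4: 49/4
a_2 = 2: 110/9
a_3 = 1: 159/13
a_4 = 1: 269/22
a_5 = 2: 697/57
a_6 = 1: 966/79
a_7 = 5: 5527/452

5527/452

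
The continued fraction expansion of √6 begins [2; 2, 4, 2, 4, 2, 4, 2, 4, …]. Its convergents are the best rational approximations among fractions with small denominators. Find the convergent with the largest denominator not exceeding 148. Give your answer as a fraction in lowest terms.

218/89

a_0 = 2: 2/1  (≤ bound)
a_1 = 2: 5/2  (≤ bound)
a_2 = 4: 22/9  (≤ bound)
a_3 = 2: 49/20  (≤ bound)
a_4 = 4: 218/89  (≤ bound)
a_5 = 2: 485/198  (> 148, stop)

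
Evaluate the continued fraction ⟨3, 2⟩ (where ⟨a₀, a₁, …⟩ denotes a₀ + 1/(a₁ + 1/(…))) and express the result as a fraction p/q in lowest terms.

7/2

a_0 = 3: 3/1
a_1 = 2: 7/2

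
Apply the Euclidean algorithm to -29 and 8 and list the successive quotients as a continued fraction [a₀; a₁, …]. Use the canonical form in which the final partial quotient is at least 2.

[-4; 2, 1, 2]

Repeatedly divide and take the remainder:
⌊-29/8⌋ = -4, remainder 3
⌊8/3⌋ = 2, remainder 2
⌊3/2⌋ = 1, remainder 1
⌊2/1⌋ = 2, remainder 0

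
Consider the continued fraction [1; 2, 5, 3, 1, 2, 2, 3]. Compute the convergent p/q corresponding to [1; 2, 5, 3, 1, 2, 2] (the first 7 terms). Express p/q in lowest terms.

Starting at the tail and folding back:
Start with 2.
2 + 1/(2/1) = 2 + 1/2 = 5/2
1 + 1/(5/2) = 1 + 2/5 = 7/5
3 + 1/(7/5) = 3 + 5/7 = 26/7
5 + 1/(26/7) = 5 + 7/26 = 137/26
2 + 1/(137/26) = 2 + 26/137 = 300/137
1 + 1/(300/137) = 1 + 137/300 = 437/300

437/300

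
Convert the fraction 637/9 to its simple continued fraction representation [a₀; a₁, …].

[70; 1, 3, 2]

637 ÷ 9 → quotient 70, remainder 7
9 ÷ 7 → quotient 1, remainder 2
7 ÷ 2 → quotient 3, remainder 1
2 ÷ 1 → quotient 2, remainder 0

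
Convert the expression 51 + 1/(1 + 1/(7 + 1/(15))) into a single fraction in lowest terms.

a_0 = 51: 51/1
a_1 = 1: 52/1
a_2 = 7: 415/8
a_3 = 15: 6277/121

6277/121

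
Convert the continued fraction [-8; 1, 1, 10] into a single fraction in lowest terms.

-157/21

a_0 = -8: -8/1
a_1 = 1: -7/1
a_2 = 1: -15/2
a_3 = 10: -157/21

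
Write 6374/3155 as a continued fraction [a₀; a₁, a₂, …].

[2; 49, 3, 2, 1, 2, 2]

Apply division with remainder until the remainder is 0:
6374 ÷ 3155 → quotient 2, remainder 64
3155 ÷ 64 → quotient 49, remainder 19
64 ÷ 19 → quotient 3, remainder 7
19 ÷ 7 → quotient 2, remainder 5
7 ÷ 5 → quotient 1, remainder 2
5 ÷ 2 → quotient 2, remainder 1
2 ÷ 1 → quotient 2, remainder 0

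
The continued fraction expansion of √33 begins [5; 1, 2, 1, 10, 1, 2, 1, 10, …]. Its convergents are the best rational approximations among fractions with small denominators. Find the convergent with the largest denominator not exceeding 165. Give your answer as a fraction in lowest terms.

787/137

a_0 = 5: 5/1  (≤ bound)
a_1 = 1: 6/1  (≤ bound)
a_2 = 2: 17/3  (≤ bound)
a_3 = 1: 23/4  (≤ bound)
a_4 = 10: 247/43  (≤ bound)
a_5 = 1: 270/47  (≤ bound)
a_6 = 2: 787/137  (≤ bound)
a_7 = 1: 1057/184  (> 165, stop)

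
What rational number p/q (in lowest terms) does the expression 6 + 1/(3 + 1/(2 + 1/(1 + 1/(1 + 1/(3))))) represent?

384/61

Use the convergent recurrence hₖ = aₖ·hₖ₋₁ + hₖ₋₂ (and likewise for the denominators kₖ):
a_0 = 6: 6/1
a_1 = 3: 19/3
a_2 = 2: 44/7
a_3 = 1: 63/10
a_4 = 1: 107/17
a_5 = 3: 384/61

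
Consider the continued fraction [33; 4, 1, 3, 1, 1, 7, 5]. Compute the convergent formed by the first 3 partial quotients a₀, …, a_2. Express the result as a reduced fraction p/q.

166/5

Work from the innermost term outward:
Start with 1.
4 + 1/(1/1) = 4 + 1/1 = 5/1
33 + 1/(5/1) = 33 + 1/5 = 166/5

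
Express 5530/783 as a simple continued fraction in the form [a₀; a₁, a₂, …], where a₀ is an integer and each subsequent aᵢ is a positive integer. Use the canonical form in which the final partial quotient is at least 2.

Apply division with remainder until the remainder is 0:
5530 = 7·783 + 49, so a_0 = 7
783 = 15·49 + 48, so a_1 = 15
49 = 1·48 + 1, so a_2 = 1
48 = 48·1 + 0, so a_3 = 48

[7; 15, 1, 48]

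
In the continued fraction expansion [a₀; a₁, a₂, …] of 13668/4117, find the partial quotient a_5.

⌊13668/4117⌋ = 3, remainder 1317
⌊4117/1317⌋ = 3, remainder 166
⌊1317/166⌋ = 7, remainder 155
⌊166/155⌋ = 1, remainder 11
⌊155/11⌋ = 14, remainder 1
⌊11/1⌋ = 11, remainder 0

11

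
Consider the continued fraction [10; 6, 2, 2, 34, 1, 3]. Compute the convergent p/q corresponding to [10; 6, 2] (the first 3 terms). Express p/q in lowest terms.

132/13

a_0 = 10: 10/1
a_1 = 6: 61/6
a_2 = 2: 132/13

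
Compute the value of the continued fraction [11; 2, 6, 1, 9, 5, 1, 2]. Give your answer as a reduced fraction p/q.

29365/2561

Build up convergents one term at a time:
a_0 = 11: 11/1
a_1 = 2: 23/2
a_2 = 6: 149/13
a_3 = 1: 172/15
a_4 = 9: 1697/148
a_5 = 5: 8657/755
a_6 = 1: 10354/903
a_7 = 2: 29365/2561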